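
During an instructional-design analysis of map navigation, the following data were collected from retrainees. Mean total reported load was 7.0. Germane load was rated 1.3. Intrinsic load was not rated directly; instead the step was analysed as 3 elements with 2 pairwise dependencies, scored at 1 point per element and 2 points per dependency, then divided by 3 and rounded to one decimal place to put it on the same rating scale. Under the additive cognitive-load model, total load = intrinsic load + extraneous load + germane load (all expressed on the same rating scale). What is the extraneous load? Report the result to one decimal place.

3.4

Intrinsic (element-interactivity): (3 × 1 + 2 × 2) / 3 = 7 / 3 = 2.3333 → 2.3.
extraneous load = total − intrinsic − germane
             = 7.0 − 2.3 − 1.3 = 3.4.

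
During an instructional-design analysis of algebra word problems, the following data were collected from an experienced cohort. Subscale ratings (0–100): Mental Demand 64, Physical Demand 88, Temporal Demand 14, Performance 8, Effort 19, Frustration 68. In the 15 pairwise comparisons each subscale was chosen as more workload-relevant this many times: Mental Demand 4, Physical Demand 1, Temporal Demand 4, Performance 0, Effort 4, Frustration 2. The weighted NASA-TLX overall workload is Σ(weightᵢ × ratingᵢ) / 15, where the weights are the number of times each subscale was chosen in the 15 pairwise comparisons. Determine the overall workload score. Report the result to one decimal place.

The tallies are the weights (they sum to 15).
Weighted sum = 4·64 + 1·88 + 4·14 + 0·8 + 4·19 + 2·68
            = 256 + 88 + 56 + 0 + 76 + 136 = 612.
Overall workload = 612 / 15 = 40.8000 ≈ 40.8.

40.8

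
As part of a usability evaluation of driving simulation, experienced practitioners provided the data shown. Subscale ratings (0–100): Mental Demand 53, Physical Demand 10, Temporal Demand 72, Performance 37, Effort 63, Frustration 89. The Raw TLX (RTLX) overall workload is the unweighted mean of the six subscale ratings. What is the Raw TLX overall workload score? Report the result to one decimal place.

Sum of ratings = 53 + 10 + 72 + 37 + 63 + 89 = 324.
RTLX = 324 / 6 = 54.0000 ≈ 54.0.

54.0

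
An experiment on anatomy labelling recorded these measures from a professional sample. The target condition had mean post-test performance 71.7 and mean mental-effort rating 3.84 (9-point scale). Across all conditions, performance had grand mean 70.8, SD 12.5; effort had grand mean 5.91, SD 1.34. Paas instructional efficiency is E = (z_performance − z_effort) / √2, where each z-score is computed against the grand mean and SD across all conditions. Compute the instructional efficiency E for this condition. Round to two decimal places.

z_performance = (71.7 − 70.8) / 12.5 = 0.9000 / 12.5 = 0.0720.
z_effort = (3.84 − 5.91) / 1.34 = -2.0700 / 1.34 = -1.5448.
z_P − z_E = 0.0720 − (-1.5448) = 1.6168.
E = 1.6168 / √2 = 1.6168 / 1.41421 = 1.1433 ≈ 1.14.

1.14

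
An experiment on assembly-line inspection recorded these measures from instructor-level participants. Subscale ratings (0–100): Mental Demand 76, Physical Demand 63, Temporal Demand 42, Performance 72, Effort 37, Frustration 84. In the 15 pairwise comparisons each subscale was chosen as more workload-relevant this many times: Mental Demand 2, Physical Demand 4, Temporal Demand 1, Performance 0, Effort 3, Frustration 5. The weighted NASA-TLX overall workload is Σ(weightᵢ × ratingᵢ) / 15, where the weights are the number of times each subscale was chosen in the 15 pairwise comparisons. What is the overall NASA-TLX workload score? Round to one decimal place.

The tallies are the weights (they sum to 15).
Weighted sum = 2·76 + 4·63 + 1·42 + 0·72 + 3·37 + 5·84
            = 152 + 252 + 42 + 0 + 111 + 420 = 977.
Overall workload = 977 / 15 = 65.1333 ≈ 65.1.

65.1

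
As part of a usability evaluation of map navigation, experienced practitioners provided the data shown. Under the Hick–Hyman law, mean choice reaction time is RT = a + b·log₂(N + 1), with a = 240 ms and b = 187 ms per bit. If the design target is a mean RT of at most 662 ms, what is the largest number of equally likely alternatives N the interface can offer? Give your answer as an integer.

3

Set 240 + 187·log₂(N + 1) ≤ 662.
log₂(N + 1) ≤ (662 − 240) / 187 = 2.2567.
N + 1 ≤ 2^2.2567 = 4.7790.
N ≤ 3.7790, so the largest integer N is 3.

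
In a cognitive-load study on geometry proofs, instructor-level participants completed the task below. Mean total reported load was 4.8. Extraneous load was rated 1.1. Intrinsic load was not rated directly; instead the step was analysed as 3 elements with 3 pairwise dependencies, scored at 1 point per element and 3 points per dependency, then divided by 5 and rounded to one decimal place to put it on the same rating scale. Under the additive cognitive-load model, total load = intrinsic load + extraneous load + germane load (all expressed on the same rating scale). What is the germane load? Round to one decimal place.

1.3

Intrinsic (element-interactivity): (3 × 1 + 3 × 3) / 5 = 12 / 5 = 2.4000 → 2.4.
germane load = total − intrinsic − extraneous
             = 4.8 − 2.4 − 1.1 = 1.3.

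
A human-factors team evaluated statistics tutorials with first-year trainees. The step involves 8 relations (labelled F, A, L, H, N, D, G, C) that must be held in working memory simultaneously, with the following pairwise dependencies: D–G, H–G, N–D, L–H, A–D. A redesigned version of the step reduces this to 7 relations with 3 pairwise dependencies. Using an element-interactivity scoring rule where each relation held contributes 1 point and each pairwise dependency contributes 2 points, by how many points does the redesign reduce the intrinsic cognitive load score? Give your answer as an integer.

5

Original: 8 × 1 + 5 × 2 = 8 + 10 = 18.
Redesigned: 7 × 1 + 3 × 2 = 7 + 6 = 13.
Reduction = 18 − 13 = 5.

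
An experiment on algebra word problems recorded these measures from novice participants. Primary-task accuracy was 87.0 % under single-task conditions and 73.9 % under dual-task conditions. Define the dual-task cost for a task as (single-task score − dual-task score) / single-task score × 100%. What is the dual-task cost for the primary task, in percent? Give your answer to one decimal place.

15.1

Cost = (87.0 − 73.9) / 87.0 × 100%
     = 13.1000 / 87.0 × 100% = 15.0575%.
≈ 15.1%.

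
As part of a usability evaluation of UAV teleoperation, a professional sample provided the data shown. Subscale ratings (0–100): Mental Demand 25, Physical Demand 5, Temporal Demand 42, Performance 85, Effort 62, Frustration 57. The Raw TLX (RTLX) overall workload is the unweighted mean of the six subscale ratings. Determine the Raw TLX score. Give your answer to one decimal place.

46.0

Sum of ratings = 25 + 5 + 42 + 85 + 62 + 57 = 276.
RTLX = 276 / 6 = 46.0000 ≈ 46.0.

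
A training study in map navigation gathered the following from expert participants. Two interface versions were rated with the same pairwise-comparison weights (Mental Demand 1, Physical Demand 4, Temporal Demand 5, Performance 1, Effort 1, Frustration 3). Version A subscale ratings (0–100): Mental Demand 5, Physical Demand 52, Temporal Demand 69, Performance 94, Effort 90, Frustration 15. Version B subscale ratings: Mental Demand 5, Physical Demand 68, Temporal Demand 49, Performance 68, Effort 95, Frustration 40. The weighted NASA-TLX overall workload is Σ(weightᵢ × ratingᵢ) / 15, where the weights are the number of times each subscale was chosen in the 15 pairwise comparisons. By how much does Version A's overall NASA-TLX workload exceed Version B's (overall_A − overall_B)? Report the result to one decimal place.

-1.2

Version A weighted sum = 1·5 + 4·52 + 5·69 + 1·94 + 1·90 + 3·15 = 5 + 208 + 345 + 94 + 90 + 45 = 787; overall_A = 787/15 = 52.4667.
Version B weighted sum = 1·5 + 4·68 + 5·49 + 1·68 + 1·95 + 3·40 = 5 + 272 + 245 + 68 + 95 + 120 = 805; overall_B = 805/15 = 53.6667.
Difference = 52.4667 − 53.6667 = -1.2000 ≈ -1.2.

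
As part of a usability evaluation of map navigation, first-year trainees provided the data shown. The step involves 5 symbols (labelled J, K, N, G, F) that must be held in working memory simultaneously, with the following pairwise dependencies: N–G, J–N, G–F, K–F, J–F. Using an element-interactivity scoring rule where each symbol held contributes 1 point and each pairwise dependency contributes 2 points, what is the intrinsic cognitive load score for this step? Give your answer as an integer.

15

Count of symbols held simultaneously: 5.
Count of pairwise dependencies listed: 5.
Element contribution: 5 × 1 = 5.
Interaction contribution: 5 × 2 = 10.
Intrinsic load = 5 + 10 = 15.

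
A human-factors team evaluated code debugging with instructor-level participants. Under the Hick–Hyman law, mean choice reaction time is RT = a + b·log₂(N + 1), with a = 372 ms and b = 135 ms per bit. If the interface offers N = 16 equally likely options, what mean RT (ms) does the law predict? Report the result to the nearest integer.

log₂(16 + 1) = log₂(17) = 4.0875.
RT = 372 + 135 × 4.0875 = 372 + 551.8125 = 923.8125 ms.
≈ 924 ms.

924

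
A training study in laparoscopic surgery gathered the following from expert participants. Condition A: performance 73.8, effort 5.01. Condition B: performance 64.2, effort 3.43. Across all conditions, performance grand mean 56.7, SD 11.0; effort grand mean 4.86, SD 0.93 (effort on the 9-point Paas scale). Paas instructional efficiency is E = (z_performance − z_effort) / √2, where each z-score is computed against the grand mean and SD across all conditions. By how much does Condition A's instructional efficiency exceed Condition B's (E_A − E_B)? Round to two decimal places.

-0.58

Condition A: z_P = (73.8 − 56.7)/11.0 = 1.5545; z_E = (5.01 − 4.86)/0.93 = 0.1613; E_A = (1.5545 − 0.1613)/√2 = 0.9851.
Condition B: z_P = (64.2 − 56.7)/11.0 = 0.6818; z_E = (3.43 − 4.86)/0.93 = -1.5376; E_B = (0.6818 − (-1.5376))/√2 = 1.5694.
E_A − E_B = 0.9851 − 1.5694 = -0.5843 ≈ -0.58.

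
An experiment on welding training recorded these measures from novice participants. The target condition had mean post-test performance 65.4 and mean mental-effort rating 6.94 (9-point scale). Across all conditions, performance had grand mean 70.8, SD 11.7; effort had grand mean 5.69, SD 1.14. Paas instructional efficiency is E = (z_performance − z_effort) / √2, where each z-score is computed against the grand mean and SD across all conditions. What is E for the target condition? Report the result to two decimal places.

-1.10

z_performance = (65.4 − 70.8) / 11.7 = -5.4000 / 11.7 = -0.4615.
z_effort = (6.94 − 5.69) / 1.14 = 1.2500 / 1.14 = 1.0965.
z_P − z_E = -0.4615 − 1.0965 = -1.5580.
E = -1.5580 / √2 = -1.5580 / 1.41421 = -1.1017 ≈ -1.10.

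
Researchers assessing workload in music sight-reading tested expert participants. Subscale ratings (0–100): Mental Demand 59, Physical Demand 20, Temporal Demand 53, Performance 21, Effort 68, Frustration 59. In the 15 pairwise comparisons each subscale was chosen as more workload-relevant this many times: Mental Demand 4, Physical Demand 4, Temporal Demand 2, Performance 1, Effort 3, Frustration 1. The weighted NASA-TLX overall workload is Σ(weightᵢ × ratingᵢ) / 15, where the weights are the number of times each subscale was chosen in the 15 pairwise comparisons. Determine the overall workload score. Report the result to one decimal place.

47.1

The tallies are the weights (they sum to 15).
Weighted sum = 4·59 + 4·20 + 2·53 + 1·21 + 3·68 + 1·59
            = 236 + 80 + 106 + 21 + 204 + 59 = 706.
Overall workload = 706 / 15 = 47.0667 ≈ 47.1.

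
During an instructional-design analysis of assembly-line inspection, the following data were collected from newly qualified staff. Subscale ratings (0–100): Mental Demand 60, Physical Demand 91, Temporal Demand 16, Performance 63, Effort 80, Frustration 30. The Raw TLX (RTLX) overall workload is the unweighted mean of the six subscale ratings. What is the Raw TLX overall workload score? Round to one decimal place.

56.7

Sum of ratings = 60 + 91 + 16 + 63 + 80 + 30 = 340.
RTLX = 340 / 6 = 56.6667 ≈ 56.7.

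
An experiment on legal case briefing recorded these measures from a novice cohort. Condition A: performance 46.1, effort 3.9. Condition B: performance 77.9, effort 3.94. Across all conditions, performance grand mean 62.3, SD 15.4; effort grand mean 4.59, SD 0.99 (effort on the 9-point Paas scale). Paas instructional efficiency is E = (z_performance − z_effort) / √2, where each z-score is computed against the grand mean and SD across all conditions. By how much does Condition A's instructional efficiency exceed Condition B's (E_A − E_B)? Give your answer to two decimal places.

-1.43

Condition A: z_P = (46.1 − 62.3)/15.4 = -1.0519; z_E = (3.9 − 4.59)/0.99 = -0.6970; E_A = (-1.0519 − (-0.6970))/√2 = -0.2510.
Condition B: z_P = (77.9 − 62.3)/15.4 = 1.0130; z_E = (3.94 − 4.59)/0.99 = -0.6566; E_B = (1.0130 − (-0.6566))/√2 = 1.1806.
E_A − E_B = -0.2510 − 1.1806 = -1.4316 ≈ -1.43.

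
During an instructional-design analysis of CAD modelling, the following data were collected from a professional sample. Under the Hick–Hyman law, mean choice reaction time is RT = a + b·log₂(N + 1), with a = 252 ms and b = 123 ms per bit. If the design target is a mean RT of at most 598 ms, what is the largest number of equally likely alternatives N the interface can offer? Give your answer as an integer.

Set 252 + 123·log₂(N + 1) ≤ 598.
log₂(N + 1) ≤ (598 − 252) / 123 = 2.8130.
N + 1 ≤ 2^2.8130 = 7.0274.
N ≤ 6.0274, so the largest integer N is 6.

6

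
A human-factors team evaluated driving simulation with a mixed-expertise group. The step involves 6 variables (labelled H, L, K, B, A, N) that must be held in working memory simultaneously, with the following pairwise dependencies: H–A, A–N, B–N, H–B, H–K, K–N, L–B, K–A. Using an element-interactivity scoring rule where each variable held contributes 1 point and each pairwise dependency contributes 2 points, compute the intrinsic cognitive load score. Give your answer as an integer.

22

Count of variables held simultaneously: 6.
Count of pairwise dependencies listed: 8.
Element contribution: 6 × 1 = 6.
Interaction contribution: 8 × 2 = 16.
Intrinsic load = 6 + 16 = 22.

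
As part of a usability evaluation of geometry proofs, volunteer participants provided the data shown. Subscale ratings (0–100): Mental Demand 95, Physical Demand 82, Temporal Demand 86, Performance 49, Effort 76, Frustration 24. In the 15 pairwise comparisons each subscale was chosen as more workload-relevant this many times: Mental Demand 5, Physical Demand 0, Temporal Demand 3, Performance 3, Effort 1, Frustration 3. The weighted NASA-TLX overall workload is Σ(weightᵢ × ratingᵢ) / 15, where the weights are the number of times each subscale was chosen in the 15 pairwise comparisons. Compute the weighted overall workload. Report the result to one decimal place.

68.5

The tallies are the weights (they sum to 15).
Weighted sum = 5·95 + 0·82 + 3·86 + 3·49 + 1·76 + 3·24
            = 475 + 0 + 258 + 147 + 76 + 72 = 1028.
Overall workload = 1028 / 15 = 68.5333 ≈ 68.5.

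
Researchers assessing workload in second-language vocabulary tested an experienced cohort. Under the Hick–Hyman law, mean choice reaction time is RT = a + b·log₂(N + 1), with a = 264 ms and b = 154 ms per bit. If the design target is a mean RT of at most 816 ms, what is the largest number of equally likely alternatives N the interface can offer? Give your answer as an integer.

Set 264 + 154·log₂(N + 1) ≤ 816.
log₂(N + 1) ≤ (816 − 264) / 154 = 3.5844.
N + 1 ≤ 2^3.5844 = 11.9953.
N ≤ 10.9953, so the largest integer N is 10.

10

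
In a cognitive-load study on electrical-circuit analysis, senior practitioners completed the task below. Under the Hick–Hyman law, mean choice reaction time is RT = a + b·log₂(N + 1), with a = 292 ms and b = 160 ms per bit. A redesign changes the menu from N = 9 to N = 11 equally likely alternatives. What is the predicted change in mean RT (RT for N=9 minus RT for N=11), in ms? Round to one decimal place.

RT(9) = 292 + 160·log₂(10) = 292 + 160·3.3219 = 823.5040 ms.
RT(11) = 292 + 160·log₂(12) = 292 + 160·3.5850 = 865.6000 ms.
Difference = 823.5040 − 865.6000 = -42.0960 ≈ -42.1 ms.

-42.1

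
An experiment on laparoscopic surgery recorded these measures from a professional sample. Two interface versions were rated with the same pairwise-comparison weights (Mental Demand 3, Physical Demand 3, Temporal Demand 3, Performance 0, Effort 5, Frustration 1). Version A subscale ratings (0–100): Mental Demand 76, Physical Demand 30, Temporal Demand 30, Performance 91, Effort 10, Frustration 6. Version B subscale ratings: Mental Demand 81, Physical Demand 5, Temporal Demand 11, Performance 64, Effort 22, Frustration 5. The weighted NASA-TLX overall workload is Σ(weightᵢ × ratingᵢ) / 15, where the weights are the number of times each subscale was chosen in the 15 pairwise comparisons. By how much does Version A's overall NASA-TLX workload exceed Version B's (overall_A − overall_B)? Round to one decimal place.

Version A weighted sum = 3·76 + 3·30 + 3·30 + 0·91 + 5·10 + 1·6 = 228 + 90 + 90 + 0 + 50 + 6 = 464; overall_A = 464/15 = 30.9333.
Version B weighted sum = 3·81 + 3·5 + 3·11 + 0·64 + 5·22 + 1·5 = 243 + 15 + 33 + 0 + 110 + 5 = 406; overall_B = 406/15 = 27.0667.
Difference = 30.9333 − 27.0667 = 3.8666 ≈ 3.9.

3.9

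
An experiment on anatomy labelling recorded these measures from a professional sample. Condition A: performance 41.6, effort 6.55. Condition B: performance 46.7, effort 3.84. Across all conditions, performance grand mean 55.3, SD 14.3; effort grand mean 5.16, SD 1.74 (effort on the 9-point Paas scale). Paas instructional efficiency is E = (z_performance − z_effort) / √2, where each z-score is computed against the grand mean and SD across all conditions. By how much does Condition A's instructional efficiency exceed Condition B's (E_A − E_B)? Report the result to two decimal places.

-1.35

Condition A: z_P = (41.6 − 55.3)/14.3 = -0.9580; z_E = (6.55 − 5.16)/1.74 = 0.7989; E_A = (-0.9580 − 0.7989)/√2 = -1.2423.
Condition B: z_P = (46.7 − 55.3)/14.3 = -0.6014; z_E = (3.84 − 5.16)/1.74 = -0.7586; E_B = (-0.6014 − (-0.7586))/√2 = 0.1112.
E_A − E_B = -1.2423 − 0.1112 = -1.3535 ≈ -1.35.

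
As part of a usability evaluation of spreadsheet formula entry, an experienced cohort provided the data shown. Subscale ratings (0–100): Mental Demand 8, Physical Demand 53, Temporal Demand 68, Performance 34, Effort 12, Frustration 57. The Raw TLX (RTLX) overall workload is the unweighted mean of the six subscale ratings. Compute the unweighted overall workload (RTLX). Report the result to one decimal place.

38.7

Sum of ratings = 8 + 53 + 68 + 34 + 12 + 57 = 232.
RTLX = 232 / 6 = 38.6667 ≈ 38.7.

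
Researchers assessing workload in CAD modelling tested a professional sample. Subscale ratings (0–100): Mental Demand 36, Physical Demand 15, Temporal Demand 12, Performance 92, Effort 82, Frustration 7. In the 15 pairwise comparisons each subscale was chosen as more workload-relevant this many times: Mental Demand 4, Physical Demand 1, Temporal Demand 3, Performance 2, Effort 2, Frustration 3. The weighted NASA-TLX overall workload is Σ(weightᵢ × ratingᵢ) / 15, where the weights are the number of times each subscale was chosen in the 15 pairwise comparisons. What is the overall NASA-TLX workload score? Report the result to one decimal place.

The tallies are the weights (they sum to 15).
Weighted sum = 4·36 + 1·15 + 3·12 + 2·92 + 2·82 + 3·7
            = 144 + 15 + 36 + 184 + 164 + 21 = 564.
Overall workload = 564 / 15 = 37.6000 ≈ 37.6.

37.6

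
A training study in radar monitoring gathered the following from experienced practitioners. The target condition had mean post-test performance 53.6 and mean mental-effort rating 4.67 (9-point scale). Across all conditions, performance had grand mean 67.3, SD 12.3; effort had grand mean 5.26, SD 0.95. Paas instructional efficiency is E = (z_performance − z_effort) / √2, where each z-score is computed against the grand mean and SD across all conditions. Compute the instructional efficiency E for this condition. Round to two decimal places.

-0.35

z_performance = (53.6 − 67.3) / 12.3 = -13.7000 / 12.3 = -1.1138.
z_effort = (4.67 − 5.26) / 0.95 = -0.5900 / 0.95 = -0.6211.
z_P − z_E = -1.1138 − (-0.6211) = -0.4927.
E = -0.4927 / √2 = -0.4927 / 1.41421 = -0.3484 ≈ -0.35.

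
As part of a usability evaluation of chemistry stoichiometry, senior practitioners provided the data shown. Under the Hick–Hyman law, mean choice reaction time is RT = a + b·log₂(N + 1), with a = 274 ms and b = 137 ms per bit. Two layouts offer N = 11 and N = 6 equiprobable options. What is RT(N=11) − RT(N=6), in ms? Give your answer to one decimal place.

RT(11) = 274 + 137·log₂(12) = 274 + 137·3.5850 = 765.1450 ms.
RT(6) = 274 + 137·log₂(7) = 274 + 137·2.8074 = 658.6138 ms.
Difference = 765.1450 − 658.6138 = 106.5312 ≈ 106.5 ms.

106.5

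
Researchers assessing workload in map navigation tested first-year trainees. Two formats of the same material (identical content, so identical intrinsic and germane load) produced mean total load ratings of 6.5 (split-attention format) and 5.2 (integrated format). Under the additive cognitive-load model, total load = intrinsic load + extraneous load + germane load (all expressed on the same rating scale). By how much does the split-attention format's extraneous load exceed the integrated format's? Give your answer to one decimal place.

Intrinsic and germane load are equal across formats, so the difference in total load equals the difference in extraneous load.
Extraneous-load difference = 6.5 − 5.2 = 1.3.

1.3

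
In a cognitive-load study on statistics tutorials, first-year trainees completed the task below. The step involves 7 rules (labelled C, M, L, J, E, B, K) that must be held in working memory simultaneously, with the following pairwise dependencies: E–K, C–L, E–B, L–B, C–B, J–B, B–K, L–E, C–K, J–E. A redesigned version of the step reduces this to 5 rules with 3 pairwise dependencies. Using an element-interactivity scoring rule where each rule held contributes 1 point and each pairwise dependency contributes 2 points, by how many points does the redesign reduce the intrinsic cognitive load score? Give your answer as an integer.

16

Original: 7 × 1 + 10 × 2 = 7 + 20 = 27.
Redesigned: 5 × 1 + 3 × 2 = 5 + 6 = 11.
Reduction = 27 − 11 = 16.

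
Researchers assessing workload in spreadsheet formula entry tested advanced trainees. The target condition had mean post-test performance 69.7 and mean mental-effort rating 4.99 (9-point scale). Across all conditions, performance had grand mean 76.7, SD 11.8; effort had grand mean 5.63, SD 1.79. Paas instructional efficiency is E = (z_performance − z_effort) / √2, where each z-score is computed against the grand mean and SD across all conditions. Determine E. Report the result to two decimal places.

z_performance = (69.7 − 76.7) / 11.8 = -7.0000 / 11.8 = -0.5932.
z_effort = (4.99 − 5.63) / 1.79 = -0.6400 / 1.79 = -0.3575.
z_P − z_E = -0.5932 − (-0.3575) = -0.2357.
E = -0.2357 / √2 = -0.2357 / 1.41421 = -0.1667 ≈ -0.17.

-0.17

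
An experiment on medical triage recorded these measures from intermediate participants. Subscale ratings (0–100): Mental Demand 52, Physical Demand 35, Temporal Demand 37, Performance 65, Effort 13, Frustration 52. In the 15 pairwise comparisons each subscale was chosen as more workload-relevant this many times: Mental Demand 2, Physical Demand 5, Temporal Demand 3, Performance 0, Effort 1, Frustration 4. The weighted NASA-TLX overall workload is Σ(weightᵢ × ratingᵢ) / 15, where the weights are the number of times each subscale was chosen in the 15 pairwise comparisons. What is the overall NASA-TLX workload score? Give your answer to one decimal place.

The tallies are the weights (they sum to 15).
Weighted sum = 2·52 + 5·35 + 3·37 + 0·65 + 1·13 + 4·52
            = 104 + 175 + 111 + 0 + 13 + 208 = 611.
Overall workload = 611 / 15 = 40.7333 ≈ 40.7.

40.7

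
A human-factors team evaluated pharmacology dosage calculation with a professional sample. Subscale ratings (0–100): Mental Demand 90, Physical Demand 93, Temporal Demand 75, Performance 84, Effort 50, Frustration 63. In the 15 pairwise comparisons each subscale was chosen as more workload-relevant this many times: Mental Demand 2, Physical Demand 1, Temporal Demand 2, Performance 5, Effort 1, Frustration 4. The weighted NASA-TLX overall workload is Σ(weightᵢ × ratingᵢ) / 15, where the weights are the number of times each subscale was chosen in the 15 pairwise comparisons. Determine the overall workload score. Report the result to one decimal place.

The tallies are the weights (they sum to 15).
Weighted sum = 2·90 + 1·93 + 2·75 + 5·84 + 1·50 + 4·63
            = 180 + 93 + 150 + 420 + 50 + 252 = 1145.
Overall workload = 1145 / 15 = 76.3333 ≈ 76.3.

76.3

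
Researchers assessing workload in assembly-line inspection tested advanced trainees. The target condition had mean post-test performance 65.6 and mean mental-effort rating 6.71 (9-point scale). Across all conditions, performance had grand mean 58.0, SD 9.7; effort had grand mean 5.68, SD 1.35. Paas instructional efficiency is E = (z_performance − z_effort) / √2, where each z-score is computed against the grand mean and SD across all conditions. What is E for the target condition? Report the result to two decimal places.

z_performance = (65.6 − 58.0) / 9.7 = 7.6000 / 9.7 = 0.7835.
z_effort = (6.71 − 5.68) / 1.35 = 1.0300 / 1.35 = 0.7630.
z_P − z_E = 0.7835 − 0.7630 = 0.0205.
E = 0.0205 / √2 = 0.0205 / 1.41421 = 0.0145 ≈ 0.01.

0.01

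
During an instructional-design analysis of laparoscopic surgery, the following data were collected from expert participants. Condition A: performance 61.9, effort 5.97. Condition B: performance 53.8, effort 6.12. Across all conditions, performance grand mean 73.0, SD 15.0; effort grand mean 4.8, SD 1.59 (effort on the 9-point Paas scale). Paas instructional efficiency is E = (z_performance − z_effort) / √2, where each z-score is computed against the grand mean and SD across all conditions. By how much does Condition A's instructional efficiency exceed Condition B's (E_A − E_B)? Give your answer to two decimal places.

0.45

Condition A: z_P = (61.9 − 73.0)/15.0 = -0.7400; z_E = (5.97 − 4.8)/1.59 = 0.7358; E_A = (-0.7400 − 0.7358)/√2 = -1.0435.
Condition B: z_P = (53.8 − 73.0)/15.0 = -1.2800; z_E = (6.12 − 4.8)/1.59 = 0.8302; E_B = (-1.2800 − 0.8302)/√2 = -1.4921.
E_A − E_B = -1.0435 − (-1.4921) = 0.4486 ≈ 0.45.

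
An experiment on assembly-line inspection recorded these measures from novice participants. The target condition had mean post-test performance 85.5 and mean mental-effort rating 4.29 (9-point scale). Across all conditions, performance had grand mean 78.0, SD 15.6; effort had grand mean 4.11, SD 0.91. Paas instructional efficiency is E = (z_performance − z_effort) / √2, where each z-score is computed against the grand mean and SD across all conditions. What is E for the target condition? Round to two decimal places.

z_performance = (85.5 − 78.0) / 15.6 = 7.5000 / 15.6 = 0.4808.
z_effort = (4.29 − 4.11) / 0.91 = 0.1800 / 0.91 = 0.1978.
z_P − z_E = 0.4808 − 0.1978 = 0.2830.
E = 0.2830 / √2 = 0.2830 / 1.41421 = 0.2001 ≈ 0.20.

0.20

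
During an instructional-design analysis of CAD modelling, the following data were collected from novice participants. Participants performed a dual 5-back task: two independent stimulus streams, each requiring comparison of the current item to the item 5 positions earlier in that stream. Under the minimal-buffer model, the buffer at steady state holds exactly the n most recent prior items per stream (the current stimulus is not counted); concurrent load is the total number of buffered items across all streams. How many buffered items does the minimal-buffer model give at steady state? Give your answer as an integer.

10

Each stream's buffer holds its 5 most recent prior items.
Two independent streams: 2 × 5 = 10 buffered items at steady state.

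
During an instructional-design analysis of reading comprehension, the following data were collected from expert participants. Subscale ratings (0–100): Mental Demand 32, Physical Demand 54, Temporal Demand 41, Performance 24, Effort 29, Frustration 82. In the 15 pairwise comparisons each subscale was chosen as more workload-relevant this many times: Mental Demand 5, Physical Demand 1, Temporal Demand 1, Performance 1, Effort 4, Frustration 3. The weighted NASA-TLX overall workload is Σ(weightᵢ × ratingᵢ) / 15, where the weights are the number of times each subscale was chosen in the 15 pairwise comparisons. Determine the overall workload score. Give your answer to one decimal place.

The tallies are the weights (they sum to 15).
Weighted sum = 5·32 + 1·54 + 1·41 + 1·24 + 4·29 + 3·82
            = 160 + 54 + 41 + 24 + 116 + 246 = 641.
Overall workload = 641 / 15 = 42.7333 ≈ 42.7.

42.7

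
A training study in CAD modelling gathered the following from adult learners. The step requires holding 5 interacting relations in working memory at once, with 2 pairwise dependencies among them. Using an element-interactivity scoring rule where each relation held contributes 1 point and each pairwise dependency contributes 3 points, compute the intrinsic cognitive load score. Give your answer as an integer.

11

Element contribution: 5 × 1 = 5.
Interaction contribution: 2 × 3 = 6.
Intrinsic load = 5 + 6 = 11.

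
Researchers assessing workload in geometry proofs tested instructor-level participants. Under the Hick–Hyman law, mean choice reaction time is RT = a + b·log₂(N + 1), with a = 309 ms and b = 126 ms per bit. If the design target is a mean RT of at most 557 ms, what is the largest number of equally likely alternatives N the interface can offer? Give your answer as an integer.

Set 309 + 126·log₂(N + 1) ≤ 557.
log₂(N + 1) ≤ (557 − 309) / 126 = 1.9683.
N + 1 ≤ 2^1.9683 = 3.9131.
N ≤ 2.9131, so the largest integer N is 2.

2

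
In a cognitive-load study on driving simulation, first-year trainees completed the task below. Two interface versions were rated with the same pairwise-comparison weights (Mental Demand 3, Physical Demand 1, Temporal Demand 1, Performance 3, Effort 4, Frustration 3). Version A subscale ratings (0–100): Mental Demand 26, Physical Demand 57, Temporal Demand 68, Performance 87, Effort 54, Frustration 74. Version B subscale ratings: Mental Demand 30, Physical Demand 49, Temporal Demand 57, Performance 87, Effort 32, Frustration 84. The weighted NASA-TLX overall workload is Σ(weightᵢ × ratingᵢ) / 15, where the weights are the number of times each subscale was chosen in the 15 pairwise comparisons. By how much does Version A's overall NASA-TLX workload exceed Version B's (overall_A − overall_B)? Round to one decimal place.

Version A weighted sum = 3·26 + 1·57 + 1·68 + 3·87 + 4·54 + 3·74 = 78 + 57 + 68 + 261 + 216 + 222 = 902; overall_A = 902/15 = 60.1333.
Version B weighted sum = 3·30 + 1·49 + 1·57 + 3·87 + 4·32 + 3·84 = 90 + 49 + 57 + 261 + 128 + 252 = 837; overall_B = 837/15 = 55.8000.
Difference = 60.1333 − 55.8000 = 4.3333 ≈ 4.3.

4.3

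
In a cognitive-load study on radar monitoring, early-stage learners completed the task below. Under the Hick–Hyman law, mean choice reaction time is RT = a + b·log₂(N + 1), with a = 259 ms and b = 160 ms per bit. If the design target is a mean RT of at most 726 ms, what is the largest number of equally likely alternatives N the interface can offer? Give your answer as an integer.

Set 259 + 160·log₂(N + 1) ≤ 726.
log₂(N + 1) ≤ (726 − 259) / 160 = 2.9188.
N + 1 ≤ 2^2.9188 = 7.5622.
N ≤ 6.5622, so the largest integer N is 6.

6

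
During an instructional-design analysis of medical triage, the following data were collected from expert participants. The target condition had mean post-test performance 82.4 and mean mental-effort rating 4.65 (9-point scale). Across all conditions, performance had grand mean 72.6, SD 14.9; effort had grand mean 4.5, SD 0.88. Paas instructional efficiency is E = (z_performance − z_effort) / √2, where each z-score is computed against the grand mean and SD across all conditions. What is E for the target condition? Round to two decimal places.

z_performance = (82.4 − 72.6) / 14.9 = 9.8000 / 14.9 = 0.6577.
z_effort = (4.65 − 4.5) / 0.88 = 0.1500 / 0.88 = 0.1705.
z_P − z_E = 0.6577 − 0.1705 = 0.4872.
E = 0.4872 / √2 = 0.4872 / 1.41421 = 0.3445 ≈ 0.34.

0.34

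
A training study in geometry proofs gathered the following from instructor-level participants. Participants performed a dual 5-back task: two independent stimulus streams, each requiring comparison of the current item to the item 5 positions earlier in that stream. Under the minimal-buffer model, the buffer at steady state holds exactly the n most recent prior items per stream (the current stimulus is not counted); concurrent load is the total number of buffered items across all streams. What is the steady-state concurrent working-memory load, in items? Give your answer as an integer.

Each stream's buffer holds its 5 most recent prior items.
Two independent streams: 2 × 5 = 10 buffered items at steady state.

10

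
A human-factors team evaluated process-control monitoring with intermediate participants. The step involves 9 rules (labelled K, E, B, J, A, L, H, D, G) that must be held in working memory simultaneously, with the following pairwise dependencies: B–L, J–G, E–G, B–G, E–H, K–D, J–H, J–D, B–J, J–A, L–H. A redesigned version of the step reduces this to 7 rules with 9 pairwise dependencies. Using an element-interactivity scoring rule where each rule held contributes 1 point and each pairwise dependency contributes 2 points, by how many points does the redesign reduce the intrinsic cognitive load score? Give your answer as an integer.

6

Original: 9 × 1 + 11 × 2 = 9 + 22 = 31.
Redesigned: 7 × 1 + 9 × 2 = 7 + 18 = 25.
Reduction = 31 − 25 = 6.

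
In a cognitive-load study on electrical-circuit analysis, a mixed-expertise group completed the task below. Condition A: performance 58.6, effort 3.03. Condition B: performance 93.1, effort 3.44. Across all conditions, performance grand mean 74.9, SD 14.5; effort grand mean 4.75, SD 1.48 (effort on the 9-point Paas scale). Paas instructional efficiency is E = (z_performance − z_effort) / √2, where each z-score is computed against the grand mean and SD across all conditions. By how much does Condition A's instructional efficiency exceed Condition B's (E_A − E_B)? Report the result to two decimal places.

Condition A: z_P = (58.6 − 74.9)/14.5 = -1.1241; z_E = (3.03 − 4.75)/1.48 = -1.1622; E_A = (-1.1241 − (-1.1622))/√2 = 0.0269.
Condition B: z_P = (93.1 − 74.9)/14.5 = 1.2552; z_E = (3.44 − 4.75)/1.48 = -0.8851; E_B = (1.2552 − (-0.8851))/√2 = 1.5134.
E_A − E_B = 0.0269 − 1.5134 = -1.4865 ≈ -1.49.

-1.49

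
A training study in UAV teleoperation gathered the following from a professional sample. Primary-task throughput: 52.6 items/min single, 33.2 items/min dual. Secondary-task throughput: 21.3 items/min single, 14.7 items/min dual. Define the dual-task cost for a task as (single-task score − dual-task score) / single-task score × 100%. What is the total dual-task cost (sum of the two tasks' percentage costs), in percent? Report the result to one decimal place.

67.9

Primary cost = (52.6 − 33.2) / 52.6 × 100% = 36.8821%.
Secondary cost = (21.3 − 14.7) / 21.3 × 100% = 30.9859%.
Total = 36.8821% + 30.9859% = 67.8680% ≈ 67.9%.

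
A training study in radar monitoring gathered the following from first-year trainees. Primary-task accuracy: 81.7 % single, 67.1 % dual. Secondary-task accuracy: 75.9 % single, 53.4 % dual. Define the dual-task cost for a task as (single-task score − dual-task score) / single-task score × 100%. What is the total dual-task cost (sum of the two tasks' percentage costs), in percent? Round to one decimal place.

Primary cost = (81.7 − 67.1) / 81.7 × 100% = 17.8703%.
Secondary cost = (75.9 − 53.4) / 75.9 × 100% = 29.6443%.
Total = 17.8703% + 29.6443% = 47.5146% ≈ 47.5%.

47.5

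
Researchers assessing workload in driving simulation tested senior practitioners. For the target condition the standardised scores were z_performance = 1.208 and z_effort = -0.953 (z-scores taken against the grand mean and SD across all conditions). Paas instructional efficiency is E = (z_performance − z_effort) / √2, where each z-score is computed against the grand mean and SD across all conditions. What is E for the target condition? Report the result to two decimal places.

z_P − z_E = 1.208 − (-0.953) = 2.1610.
E = 2.1610 / √2 = 2.1610 / 1.41421 = 1.5281 ≈ 1.53.

1.53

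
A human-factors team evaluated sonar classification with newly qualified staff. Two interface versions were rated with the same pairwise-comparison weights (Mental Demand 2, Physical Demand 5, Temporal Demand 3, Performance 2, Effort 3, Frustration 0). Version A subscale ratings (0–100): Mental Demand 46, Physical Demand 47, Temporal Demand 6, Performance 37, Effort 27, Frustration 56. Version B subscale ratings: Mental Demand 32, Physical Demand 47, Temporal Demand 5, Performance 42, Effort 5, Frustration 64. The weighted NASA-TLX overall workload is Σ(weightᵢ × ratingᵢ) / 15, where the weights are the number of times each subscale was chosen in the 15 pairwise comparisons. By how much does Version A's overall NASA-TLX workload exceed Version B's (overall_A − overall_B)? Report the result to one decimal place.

Version A weighted sum = 2·46 + 5·47 + 3·6 + 2·37 + 3·27 + 0·56 = 92 + 235 + 18 + 74 + 81 + 0 = 500; overall_A = 500/15 = 33.3333.
Version B weighted sum = 2·32 + 5·47 + 3·5 + 2·42 + 3·5 + 0·64 = 64 + 235 + 15 + 84 + 15 + 0 = 413; overall_B = 413/15 = 27.5333.
Difference = 33.3333 − 27.5333 = 5.8000 ≈ 5.8.

5.8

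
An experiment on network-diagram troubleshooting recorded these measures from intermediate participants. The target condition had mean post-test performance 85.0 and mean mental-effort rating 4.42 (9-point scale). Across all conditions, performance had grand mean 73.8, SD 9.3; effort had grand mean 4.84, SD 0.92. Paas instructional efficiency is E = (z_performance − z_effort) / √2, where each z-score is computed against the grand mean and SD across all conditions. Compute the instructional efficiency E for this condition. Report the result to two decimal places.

1.17

z_performance = (85.0 − 73.8) / 9.3 = 11.2000 / 9.3 = 1.2043.
z_effort = (4.42 − 4.84) / 0.92 = -0.4200 / 0.92 = -0.4565.
z_P − z_E = 1.2043 − (-0.4565) = 1.6608.
E = 1.6608 / √2 = 1.6608 / 1.41421 = 1.1744 ≈ 1.17.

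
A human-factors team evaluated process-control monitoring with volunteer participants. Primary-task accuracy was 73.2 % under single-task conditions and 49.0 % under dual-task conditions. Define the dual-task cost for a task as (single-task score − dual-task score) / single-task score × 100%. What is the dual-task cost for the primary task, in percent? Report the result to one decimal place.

Cost = (73.2 − 49.0) / 73.2 × 100%
     = 24.2000 / 73.2 × 100% = 33.0601%.
≈ 33.1%.

33.1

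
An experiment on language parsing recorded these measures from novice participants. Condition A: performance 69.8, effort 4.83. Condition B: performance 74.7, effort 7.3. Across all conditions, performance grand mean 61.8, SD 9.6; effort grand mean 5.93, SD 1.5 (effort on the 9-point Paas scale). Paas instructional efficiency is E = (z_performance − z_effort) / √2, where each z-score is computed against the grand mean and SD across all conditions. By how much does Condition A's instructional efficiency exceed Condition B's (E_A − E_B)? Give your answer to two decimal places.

Condition A: z_P = (69.8 − 61.8)/9.6 = 0.8333; z_E = (4.83 − 5.93)/1.5 = -0.7333; E_A = (0.8333 − (-0.7333))/√2 = 1.1078.
Condition B: z_P = (74.7 − 61.8)/9.6 = 1.3438; z_E = (7.3 − 5.93)/1.5 = 0.9133; E_B = (1.3438 − 0.9133)/√2 = 0.3044.
E_A − E_B = 1.1078 − 0.3044 = 0.8034 ≈ 0.80.

0.80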